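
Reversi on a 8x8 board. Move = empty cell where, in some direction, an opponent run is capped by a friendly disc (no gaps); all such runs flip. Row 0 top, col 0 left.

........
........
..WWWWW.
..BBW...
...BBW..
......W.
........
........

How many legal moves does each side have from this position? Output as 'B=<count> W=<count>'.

Answer: B=8 W=7

Derivation:
-- B to move --
(1,1): flips 1 -> legal
(1,2): flips 1 -> legal
(1,3): flips 1 -> legal
(1,4): flips 3 -> legal
(1,5): flips 1 -> legal
(1,6): flips 2 -> legal
(1,7): no bracket -> illegal
(2,1): no bracket -> illegal
(2,7): no bracket -> illegal
(3,1): no bracket -> illegal
(3,5): flips 1 -> legal
(3,6): no bracket -> illegal
(3,7): no bracket -> illegal
(4,6): flips 1 -> legal
(4,7): no bracket -> illegal
(5,4): no bracket -> illegal
(5,5): no bracket -> illegal
(5,7): no bracket -> illegal
(6,5): no bracket -> illegal
(6,6): no bracket -> illegal
(6,7): no bracket -> illegal
B mobility = 8
-- W to move --
(2,1): no bracket -> illegal
(3,1): flips 2 -> legal
(3,5): no bracket -> illegal
(4,1): flips 1 -> legal
(4,2): flips 4 -> legal
(5,2): flips 1 -> legal
(5,3): flips 2 -> legal
(5,4): flips 1 -> legal
(5,5): flips 2 -> legal
W mobility = 7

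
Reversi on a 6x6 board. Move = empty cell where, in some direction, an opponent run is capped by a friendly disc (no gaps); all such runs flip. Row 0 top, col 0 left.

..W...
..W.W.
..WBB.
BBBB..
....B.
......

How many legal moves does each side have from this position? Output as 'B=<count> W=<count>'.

Answer: B=6 W=6

Derivation:
-- B to move --
(0,1): flips 1 -> legal
(0,3): no bracket -> illegal
(0,4): flips 1 -> legal
(0,5): flips 1 -> legal
(1,1): flips 1 -> legal
(1,3): flips 1 -> legal
(1,5): no bracket -> illegal
(2,1): flips 1 -> legal
(2,5): no bracket -> illegal
B mobility = 6
-- W to move --
(1,3): no bracket -> illegal
(1,5): no bracket -> illegal
(2,0): no bracket -> illegal
(2,1): no bracket -> illegal
(2,5): flips 2 -> legal
(3,4): flips 2 -> legal
(3,5): no bracket -> illegal
(4,0): flips 1 -> legal
(4,1): flips 2 -> legal
(4,2): flips 1 -> legal
(4,3): no bracket -> illegal
(4,5): no bracket -> illegal
(5,3): no bracket -> illegal
(5,4): no bracket -> illegal
(5,5): flips 2 -> legal
W mobility = 6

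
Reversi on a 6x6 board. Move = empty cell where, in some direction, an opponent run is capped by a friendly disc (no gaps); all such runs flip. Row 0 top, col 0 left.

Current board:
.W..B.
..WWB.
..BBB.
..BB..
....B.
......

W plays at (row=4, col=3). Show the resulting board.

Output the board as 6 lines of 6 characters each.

Answer: .W..B.
..WWB.
..BWB.
..BW..
...WB.
......

Derivation:
Place W at (4,3); scan 8 dirs for brackets.
Dir NW: opp run (3,2), next='.' -> no flip
Dir N: opp run (3,3) (2,3) capped by W -> flip
Dir NE: first cell '.' (not opp) -> no flip
Dir W: first cell '.' (not opp) -> no flip
Dir E: opp run (4,4), next='.' -> no flip
Dir SW: first cell '.' (not opp) -> no flip
Dir S: first cell '.' (not opp) -> no flip
Dir SE: first cell '.' (not opp) -> no flip
All flips: (2,3) (3,3)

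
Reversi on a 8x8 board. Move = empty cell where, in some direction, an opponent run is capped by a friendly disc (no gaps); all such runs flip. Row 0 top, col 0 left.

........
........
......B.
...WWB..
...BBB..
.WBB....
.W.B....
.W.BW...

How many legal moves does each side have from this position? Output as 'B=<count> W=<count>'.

Answer: B=8 W=6

Derivation:
-- B to move --
(2,2): flips 1 -> legal
(2,3): flips 2 -> legal
(2,4): flips 1 -> legal
(2,5): flips 1 -> legal
(3,2): flips 2 -> legal
(4,0): no bracket -> illegal
(4,1): no bracket -> illegal
(4,2): no bracket -> illegal
(5,0): flips 1 -> legal
(6,0): no bracket -> illegal
(6,2): no bracket -> illegal
(6,4): no bracket -> illegal
(6,5): no bracket -> illegal
(7,0): flips 1 -> legal
(7,2): no bracket -> illegal
(7,5): flips 1 -> legal
B mobility = 8
-- W to move --
(1,5): no bracket -> illegal
(1,6): no bracket -> illegal
(1,7): no bracket -> illegal
(2,4): no bracket -> illegal
(2,5): no bracket -> illegal
(2,7): no bracket -> illegal
(3,2): no bracket -> illegal
(3,6): flips 1 -> legal
(3,7): no bracket -> illegal
(4,1): flips 2 -> legal
(4,2): no bracket -> illegal
(4,6): no bracket -> illegal
(5,4): flips 3 -> legal
(5,5): flips 1 -> legal
(5,6): flips 1 -> legal
(6,2): no bracket -> illegal
(6,4): no bracket -> illegal
(7,2): flips 1 -> legal
W mobility = 6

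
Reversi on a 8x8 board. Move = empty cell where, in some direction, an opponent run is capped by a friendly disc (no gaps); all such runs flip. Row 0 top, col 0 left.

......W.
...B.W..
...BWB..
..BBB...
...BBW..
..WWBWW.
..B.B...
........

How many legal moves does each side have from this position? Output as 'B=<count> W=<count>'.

Answer: B=12 W=14

Derivation:
-- B to move --
(0,4): no bracket -> illegal
(0,5): flips 1 -> legal
(0,7): no bracket -> illegal
(1,4): flips 1 -> legal
(1,6): no bracket -> illegal
(1,7): no bracket -> illegal
(2,6): no bracket -> illegal
(3,5): flips 1 -> legal
(3,6): flips 1 -> legal
(4,1): no bracket -> illegal
(4,2): flips 2 -> legal
(4,6): flips 2 -> legal
(4,7): no bracket -> illegal
(5,1): flips 2 -> legal
(5,7): flips 2 -> legal
(6,1): flips 1 -> legal
(6,3): flips 1 -> legal
(6,5): no bracket -> illegal
(6,6): flips 1 -> legal
(6,7): flips 2 -> legal
B mobility = 12
-- W to move --
(0,2): flips 1 -> legal
(0,3): flips 4 -> legal
(0,4): no bracket -> illegal
(1,2): flips 2 -> legal
(1,4): no bracket -> illegal
(1,6): flips 3 -> legal
(2,1): no bracket -> illegal
(2,2): flips 3 -> legal
(2,6): flips 1 -> legal
(3,1): no bracket -> illegal
(3,5): flips 2 -> legal
(3,6): no bracket -> illegal
(4,1): no bracket -> illegal
(4,2): flips 3 -> legal
(5,1): no bracket -> illegal
(6,1): no bracket -> illegal
(6,3): flips 1 -> legal
(6,5): no bracket -> illegal
(7,1): flips 1 -> legal
(7,2): flips 1 -> legal
(7,3): flips 1 -> legal
(7,4): flips 4 -> legal
(7,5): flips 1 -> legal
W mobility = 14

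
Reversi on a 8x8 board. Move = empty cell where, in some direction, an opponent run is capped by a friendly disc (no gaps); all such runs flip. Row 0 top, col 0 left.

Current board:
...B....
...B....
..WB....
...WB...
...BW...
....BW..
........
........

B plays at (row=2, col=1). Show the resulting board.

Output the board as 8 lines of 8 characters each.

Answer: ...B....
...B....
.BBB....
...WB...
...BW...
....BW..
........
........

Derivation:
Place B at (2,1); scan 8 dirs for brackets.
Dir NW: first cell '.' (not opp) -> no flip
Dir N: first cell '.' (not opp) -> no flip
Dir NE: first cell '.' (not opp) -> no flip
Dir W: first cell '.' (not opp) -> no flip
Dir E: opp run (2,2) capped by B -> flip
Dir SW: first cell '.' (not opp) -> no flip
Dir S: first cell '.' (not opp) -> no flip
Dir SE: first cell '.' (not opp) -> no flip
All flips: (2,2)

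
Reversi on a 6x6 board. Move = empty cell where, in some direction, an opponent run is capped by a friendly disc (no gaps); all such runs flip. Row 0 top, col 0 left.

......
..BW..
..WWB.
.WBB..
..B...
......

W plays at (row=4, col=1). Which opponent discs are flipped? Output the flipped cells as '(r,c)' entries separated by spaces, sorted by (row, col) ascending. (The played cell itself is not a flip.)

Dir NW: first cell '.' (not opp) -> no flip
Dir N: first cell 'W' (not opp) -> no flip
Dir NE: opp run (3,2) capped by W -> flip
Dir W: first cell '.' (not opp) -> no flip
Dir E: opp run (4,2), next='.' -> no flip
Dir SW: first cell '.' (not opp) -> no flip
Dir S: first cell '.' (not opp) -> no flip
Dir SE: first cell '.' (not opp) -> no flip

Answer: (3,2)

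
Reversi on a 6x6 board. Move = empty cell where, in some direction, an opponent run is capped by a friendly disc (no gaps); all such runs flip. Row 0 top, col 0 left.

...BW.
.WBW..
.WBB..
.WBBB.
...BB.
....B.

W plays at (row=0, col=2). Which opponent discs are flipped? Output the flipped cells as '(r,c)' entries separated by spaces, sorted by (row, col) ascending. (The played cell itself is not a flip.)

Answer: (0,3)

Derivation:
Dir NW: edge -> no flip
Dir N: edge -> no flip
Dir NE: edge -> no flip
Dir W: first cell '.' (not opp) -> no flip
Dir E: opp run (0,3) capped by W -> flip
Dir SW: first cell 'W' (not opp) -> no flip
Dir S: opp run (1,2) (2,2) (3,2), next='.' -> no flip
Dir SE: first cell 'W' (not opp) -> no flip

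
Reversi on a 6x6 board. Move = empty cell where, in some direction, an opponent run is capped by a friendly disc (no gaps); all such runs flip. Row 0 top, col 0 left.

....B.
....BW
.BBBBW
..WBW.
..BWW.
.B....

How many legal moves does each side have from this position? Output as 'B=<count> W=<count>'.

Answer: B=7 W=9

Derivation:
-- B to move --
(0,5): no bracket -> illegal
(3,1): flips 1 -> legal
(3,5): flips 1 -> legal
(4,1): flips 1 -> legal
(4,5): flips 3 -> legal
(5,2): no bracket -> illegal
(5,3): flips 1 -> legal
(5,4): flips 4 -> legal
(5,5): flips 1 -> legal
B mobility = 7
-- W to move --
(0,3): flips 1 -> legal
(0,5): flips 2 -> legal
(1,0): flips 1 -> legal
(1,1): flips 2 -> legal
(1,2): flips 2 -> legal
(1,3): flips 3 -> legal
(2,0): flips 4 -> legal
(3,0): no bracket -> illegal
(3,1): no bracket -> illegal
(3,5): no bracket -> illegal
(4,0): no bracket -> illegal
(4,1): flips 1 -> legal
(5,0): no bracket -> illegal
(5,2): flips 1 -> legal
(5,3): no bracket -> illegal
W mobility = 9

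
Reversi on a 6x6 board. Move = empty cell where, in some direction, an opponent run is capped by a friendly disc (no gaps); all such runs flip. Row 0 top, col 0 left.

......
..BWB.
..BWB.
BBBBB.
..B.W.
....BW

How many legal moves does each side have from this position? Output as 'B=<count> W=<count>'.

-- B to move --
(0,2): flips 1 -> legal
(0,3): flips 2 -> legal
(0,4): flips 1 -> legal
(3,5): no bracket -> illegal
(4,3): no bracket -> illegal
(4,5): no bracket -> illegal
(5,3): no bracket -> illegal
B mobility = 3
-- W to move --
(0,1): flips 1 -> legal
(0,2): no bracket -> illegal
(0,3): no bracket -> illegal
(0,4): flips 3 -> legal
(0,5): flips 1 -> legal
(1,1): flips 3 -> legal
(1,5): flips 1 -> legal
(2,0): no bracket -> illegal
(2,1): flips 1 -> legal
(2,5): flips 1 -> legal
(3,5): flips 1 -> legal
(4,0): flips 2 -> legal
(4,1): flips 1 -> legal
(4,3): flips 1 -> legal
(4,5): flips 1 -> legal
(5,1): no bracket -> illegal
(5,2): no bracket -> illegal
(5,3): flips 1 -> legal
W mobility = 13

Answer: B=3 W=13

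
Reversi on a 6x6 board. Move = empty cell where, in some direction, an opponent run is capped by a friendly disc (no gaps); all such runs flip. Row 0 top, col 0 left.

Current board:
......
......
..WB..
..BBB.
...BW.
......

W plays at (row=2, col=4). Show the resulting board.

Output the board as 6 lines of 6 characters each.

Answer: ......
......
..WWW.
..BBW.
...BW.
......

Derivation:
Place W at (2,4); scan 8 dirs for brackets.
Dir NW: first cell '.' (not opp) -> no flip
Dir N: first cell '.' (not opp) -> no flip
Dir NE: first cell '.' (not opp) -> no flip
Dir W: opp run (2,3) capped by W -> flip
Dir E: first cell '.' (not opp) -> no flip
Dir SW: opp run (3,3), next='.' -> no flip
Dir S: opp run (3,4) capped by W -> flip
Dir SE: first cell '.' (not opp) -> no flip
All flips: (2,3) (3,4)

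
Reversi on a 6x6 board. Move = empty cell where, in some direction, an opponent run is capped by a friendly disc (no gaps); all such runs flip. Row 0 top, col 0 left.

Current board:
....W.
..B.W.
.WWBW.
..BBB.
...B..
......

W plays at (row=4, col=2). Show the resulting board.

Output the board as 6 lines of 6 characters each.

Place W at (4,2); scan 8 dirs for brackets.
Dir NW: first cell '.' (not opp) -> no flip
Dir N: opp run (3,2) capped by W -> flip
Dir NE: opp run (3,3) capped by W -> flip
Dir W: first cell '.' (not opp) -> no flip
Dir E: opp run (4,3), next='.' -> no flip
Dir SW: first cell '.' (not opp) -> no flip
Dir S: first cell '.' (not opp) -> no flip
Dir SE: first cell '.' (not opp) -> no flip
All flips: (3,2) (3,3)

Answer: ....W.
..B.W.
.WWBW.
..WWB.
..WB..
......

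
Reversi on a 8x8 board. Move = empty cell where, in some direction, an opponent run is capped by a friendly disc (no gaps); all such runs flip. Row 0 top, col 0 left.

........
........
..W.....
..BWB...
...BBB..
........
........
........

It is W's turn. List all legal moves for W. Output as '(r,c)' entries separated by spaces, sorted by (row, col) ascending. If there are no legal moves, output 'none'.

(2,1): no bracket -> illegal
(2,3): no bracket -> illegal
(2,4): no bracket -> illegal
(2,5): no bracket -> illegal
(3,1): flips 1 -> legal
(3,5): flips 1 -> legal
(3,6): no bracket -> illegal
(4,1): no bracket -> illegal
(4,2): flips 1 -> legal
(4,6): no bracket -> illegal
(5,2): no bracket -> illegal
(5,3): flips 1 -> legal
(5,4): no bracket -> illegal
(5,5): flips 1 -> legal
(5,6): no bracket -> illegal

Answer: (3,1) (3,5) (4,2) (5,3) (5,5)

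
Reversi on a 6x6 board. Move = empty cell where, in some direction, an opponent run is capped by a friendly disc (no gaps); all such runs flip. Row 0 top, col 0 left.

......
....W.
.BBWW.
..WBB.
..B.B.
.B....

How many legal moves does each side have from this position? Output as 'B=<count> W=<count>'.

-- B to move --
(0,3): no bracket -> illegal
(0,4): flips 2 -> legal
(0,5): no bracket -> illegal
(1,2): flips 1 -> legal
(1,3): flips 1 -> legal
(1,5): flips 1 -> legal
(2,5): flips 2 -> legal
(3,1): flips 1 -> legal
(3,5): no bracket -> illegal
(4,1): no bracket -> illegal
(4,3): flips 1 -> legal
B mobility = 7
-- W to move --
(1,0): flips 1 -> legal
(1,1): no bracket -> illegal
(1,2): flips 1 -> legal
(1,3): no bracket -> illegal
(2,0): flips 2 -> legal
(2,5): no bracket -> illegal
(3,0): no bracket -> illegal
(3,1): no bracket -> illegal
(3,5): flips 2 -> legal
(4,0): no bracket -> illegal
(4,1): no bracket -> illegal
(4,3): flips 1 -> legal
(4,5): flips 1 -> legal
(5,0): no bracket -> illegal
(5,2): flips 1 -> legal
(5,3): no bracket -> illegal
(5,4): flips 2 -> legal
(5,5): no bracket -> illegal
W mobility = 8

Answer: B=7 W=8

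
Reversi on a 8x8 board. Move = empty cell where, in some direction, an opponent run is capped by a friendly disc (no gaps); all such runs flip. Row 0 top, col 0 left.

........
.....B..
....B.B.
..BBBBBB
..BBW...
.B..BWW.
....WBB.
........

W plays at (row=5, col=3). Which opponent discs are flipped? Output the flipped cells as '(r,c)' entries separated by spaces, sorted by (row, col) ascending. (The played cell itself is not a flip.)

Dir NW: opp run (4,2), next='.' -> no flip
Dir N: opp run (4,3) (3,3), next='.' -> no flip
Dir NE: first cell 'W' (not opp) -> no flip
Dir W: first cell '.' (not opp) -> no flip
Dir E: opp run (5,4) capped by W -> flip
Dir SW: first cell '.' (not opp) -> no flip
Dir S: first cell '.' (not opp) -> no flip
Dir SE: first cell 'W' (not opp) -> no flip

Answer: (5,4)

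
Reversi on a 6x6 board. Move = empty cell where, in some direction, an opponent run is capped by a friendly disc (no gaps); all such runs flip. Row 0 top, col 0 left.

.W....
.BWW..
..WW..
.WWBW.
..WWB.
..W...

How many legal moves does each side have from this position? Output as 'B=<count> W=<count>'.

-- B to move --
(0,0): no bracket -> illegal
(0,2): no bracket -> illegal
(0,3): flips 2 -> legal
(0,4): no bracket -> illegal
(1,0): no bracket -> illegal
(1,4): flips 2 -> legal
(2,0): no bracket -> illegal
(2,1): no bracket -> illegal
(2,4): flips 1 -> legal
(2,5): no bracket -> illegal
(3,0): flips 2 -> legal
(3,5): flips 1 -> legal
(4,0): no bracket -> illegal
(4,1): flips 2 -> legal
(4,5): no bracket -> illegal
(5,1): flips 1 -> legal
(5,3): flips 1 -> legal
(5,4): no bracket -> illegal
B mobility = 8
-- W to move --
(0,0): flips 1 -> legal
(0,2): no bracket -> illegal
(1,0): flips 1 -> legal
(2,0): no bracket -> illegal
(2,1): flips 1 -> legal
(2,4): flips 1 -> legal
(3,5): no bracket -> illegal
(4,5): flips 1 -> legal
(5,3): no bracket -> illegal
(5,4): flips 1 -> legal
(5,5): flips 2 -> legal
W mobility = 7

Answer: B=8 W=7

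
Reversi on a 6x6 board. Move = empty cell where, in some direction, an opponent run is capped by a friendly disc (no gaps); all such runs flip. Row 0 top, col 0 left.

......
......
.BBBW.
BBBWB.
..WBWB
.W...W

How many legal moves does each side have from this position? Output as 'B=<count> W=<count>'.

Answer: B=6 W=6

Derivation:
-- B to move --
(1,3): no bracket -> illegal
(1,4): flips 1 -> legal
(1,5): no bracket -> illegal
(2,5): flips 1 -> legal
(3,5): no bracket -> illegal
(4,0): no bracket -> illegal
(4,1): flips 1 -> legal
(5,0): no bracket -> illegal
(5,2): flips 1 -> legal
(5,3): flips 1 -> legal
(5,4): flips 1 -> legal
B mobility = 6
-- W to move --
(1,0): no bracket -> illegal
(1,1): flips 1 -> legal
(1,2): flips 2 -> legal
(1,3): flips 1 -> legal
(1,4): no bracket -> illegal
(2,0): flips 4 -> legal
(2,5): no bracket -> illegal
(3,5): flips 2 -> legal
(4,0): no bracket -> illegal
(4,1): no bracket -> illegal
(5,2): no bracket -> illegal
(5,3): flips 1 -> legal
(5,4): no bracket -> illegal
W mobility = 6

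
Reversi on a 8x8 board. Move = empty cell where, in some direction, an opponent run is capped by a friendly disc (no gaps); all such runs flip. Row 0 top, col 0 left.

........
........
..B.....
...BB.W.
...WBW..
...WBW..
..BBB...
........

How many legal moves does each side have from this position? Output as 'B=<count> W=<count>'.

Answer: B=7 W=9

Derivation:
-- B to move --
(2,5): no bracket -> illegal
(2,6): no bracket -> illegal
(2,7): flips 2 -> legal
(3,2): flips 1 -> legal
(3,5): no bracket -> illegal
(3,7): no bracket -> illegal
(4,2): flips 2 -> legal
(4,6): flips 2 -> legal
(4,7): no bracket -> illegal
(5,2): flips 2 -> legal
(5,6): flips 2 -> legal
(6,5): no bracket -> illegal
(6,6): flips 1 -> legal
B mobility = 7
-- W to move --
(1,1): flips 3 -> legal
(1,2): no bracket -> illegal
(1,3): no bracket -> illegal
(2,1): no bracket -> illegal
(2,3): flips 2 -> legal
(2,4): no bracket -> illegal
(2,5): flips 1 -> legal
(3,1): no bracket -> illegal
(3,2): no bracket -> illegal
(3,5): flips 1 -> legal
(4,2): no bracket -> illegal
(5,1): no bracket -> illegal
(5,2): no bracket -> illegal
(6,1): no bracket -> illegal
(6,5): flips 1 -> legal
(7,1): flips 1 -> legal
(7,2): flips 2 -> legal
(7,3): flips 2 -> legal
(7,4): no bracket -> illegal
(7,5): flips 1 -> legal
W mobility = 9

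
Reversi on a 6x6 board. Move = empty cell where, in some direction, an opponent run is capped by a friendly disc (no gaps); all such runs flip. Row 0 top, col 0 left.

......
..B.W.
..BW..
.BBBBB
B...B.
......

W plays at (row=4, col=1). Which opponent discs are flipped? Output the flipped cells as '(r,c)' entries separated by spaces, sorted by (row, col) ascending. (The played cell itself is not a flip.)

Answer: (3,2)

Derivation:
Dir NW: first cell '.' (not opp) -> no flip
Dir N: opp run (3,1), next='.' -> no flip
Dir NE: opp run (3,2) capped by W -> flip
Dir W: opp run (4,0), next=edge -> no flip
Dir E: first cell '.' (not opp) -> no flip
Dir SW: first cell '.' (not opp) -> no flip
Dir S: first cell '.' (not opp) -> no flip
Dir SE: first cell '.' (not opp) -> no flip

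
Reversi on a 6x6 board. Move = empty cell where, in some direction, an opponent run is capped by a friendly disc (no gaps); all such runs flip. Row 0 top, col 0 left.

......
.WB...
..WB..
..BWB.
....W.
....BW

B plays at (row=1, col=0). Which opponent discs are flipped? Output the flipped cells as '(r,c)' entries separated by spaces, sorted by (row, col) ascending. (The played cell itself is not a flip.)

Dir NW: edge -> no flip
Dir N: first cell '.' (not opp) -> no flip
Dir NE: first cell '.' (not opp) -> no flip
Dir W: edge -> no flip
Dir E: opp run (1,1) capped by B -> flip
Dir SW: edge -> no flip
Dir S: first cell '.' (not opp) -> no flip
Dir SE: first cell '.' (not opp) -> no flip

Answer: (1,1)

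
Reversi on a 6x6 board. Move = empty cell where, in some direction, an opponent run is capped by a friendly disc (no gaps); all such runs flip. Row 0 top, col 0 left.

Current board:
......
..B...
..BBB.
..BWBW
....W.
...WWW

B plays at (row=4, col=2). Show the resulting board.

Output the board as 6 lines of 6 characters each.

Answer: ......
..B...
..BBB.
..BBBW
..B.W.
...WWW

Derivation:
Place B at (4,2); scan 8 dirs for brackets.
Dir NW: first cell '.' (not opp) -> no flip
Dir N: first cell 'B' (not opp) -> no flip
Dir NE: opp run (3,3) capped by B -> flip
Dir W: first cell '.' (not opp) -> no flip
Dir E: first cell '.' (not opp) -> no flip
Dir SW: first cell '.' (not opp) -> no flip
Dir S: first cell '.' (not opp) -> no flip
Dir SE: opp run (5,3), next=edge -> no flip
All flips: (3,3)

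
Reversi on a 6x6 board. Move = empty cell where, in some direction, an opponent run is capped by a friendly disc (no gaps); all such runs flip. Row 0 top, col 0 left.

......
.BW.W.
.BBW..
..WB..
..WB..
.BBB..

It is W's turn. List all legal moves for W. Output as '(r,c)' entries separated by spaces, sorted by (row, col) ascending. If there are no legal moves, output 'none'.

Answer: (1,0) (2,0) (2,4) (3,0) (3,4) (4,4) (5,4)

Derivation:
(0,0): no bracket -> illegal
(0,1): no bracket -> illegal
(0,2): no bracket -> illegal
(1,0): flips 2 -> legal
(1,3): no bracket -> illegal
(2,0): flips 2 -> legal
(2,4): flips 1 -> legal
(3,0): flips 1 -> legal
(3,1): no bracket -> illegal
(3,4): flips 1 -> legal
(4,0): no bracket -> illegal
(4,1): no bracket -> illegal
(4,4): flips 1 -> legal
(5,0): no bracket -> illegal
(5,4): flips 1 -> legal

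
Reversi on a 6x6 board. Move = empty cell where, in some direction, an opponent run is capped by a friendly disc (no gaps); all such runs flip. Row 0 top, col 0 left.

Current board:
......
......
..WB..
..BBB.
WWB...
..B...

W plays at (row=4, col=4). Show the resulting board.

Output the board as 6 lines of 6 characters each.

Place W at (4,4); scan 8 dirs for brackets.
Dir NW: opp run (3,3) capped by W -> flip
Dir N: opp run (3,4), next='.' -> no flip
Dir NE: first cell '.' (not opp) -> no flip
Dir W: first cell '.' (not opp) -> no flip
Dir E: first cell '.' (not opp) -> no flip
Dir SW: first cell '.' (not opp) -> no flip
Dir S: first cell '.' (not opp) -> no flip
Dir SE: first cell '.' (not opp) -> no flip
All flips: (3,3)

Answer: ......
......
..WB..
..BWB.
WWB.W.
..B...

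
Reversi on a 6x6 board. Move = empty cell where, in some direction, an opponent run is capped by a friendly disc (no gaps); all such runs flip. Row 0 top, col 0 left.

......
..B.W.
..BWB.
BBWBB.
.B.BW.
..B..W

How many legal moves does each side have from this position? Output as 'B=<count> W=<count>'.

-- B to move --
(0,3): no bracket -> illegal
(0,4): flips 1 -> legal
(0,5): flips 3 -> legal
(1,3): flips 1 -> legal
(1,5): no bracket -> illegal
(2,1): flips 1 -> legal
(2,5): no bracket -> illegal
(3,5): no bracket -> illegal
(4,2): flips 1 -> legal
(4,5): flips 1 -> legal
(5,3): no bracket -> illegal
(5,4): flips 1 -> legal
B mobility = 7
-- W to move --
(0,1): flips 1 -> legal
(0,2): flips 2 -> legal
(0,3): no bracket -> illegal
(1,1): flips 2 -> legal
(1,3): no bracket -> illegal
(1,5): no bracket -> illegal
(2,0): no bracket -> illegal
(2,1): flips 1 -> legal
(2,5): flips 1 -> legal
(3,5): flips 2 -> legal
(4,0): no bracket -> illegal
(4,2): flips 1 -> legal
(4,5): flips 1 -> legal
(5,0): flips 1 -> legal
(5,1): no bracket -> illegal
(5,3): flips 2 -> legal
(5,4): flips 1 -> legal
W mobility = 11

Answer: B=7 W=11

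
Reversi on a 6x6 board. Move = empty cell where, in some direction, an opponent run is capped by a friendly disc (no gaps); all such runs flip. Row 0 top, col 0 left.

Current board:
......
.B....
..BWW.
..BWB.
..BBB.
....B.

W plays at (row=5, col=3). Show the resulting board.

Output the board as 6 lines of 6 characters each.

Place W at (5,3); scan 8 dirs for brackets.
Dir NW: opp run (4,2), next='.' -> no flip
Dir N: opp run (4,3) capped by W -> flip
Dir NE: opp run (4,4), next='.' -> no flip
Dir W: first cell '.' (not opp) -> no flip
Dir E: opp run (5,4), next='.' -> no flip
Dir SW: edge -> no flip
Dir S: edge -> no flip
Dir SE: edge -> no flip
All flips: (4,3)

Answer: ......
.B....
..BWW.
..BWB.
..BWB.
...WB.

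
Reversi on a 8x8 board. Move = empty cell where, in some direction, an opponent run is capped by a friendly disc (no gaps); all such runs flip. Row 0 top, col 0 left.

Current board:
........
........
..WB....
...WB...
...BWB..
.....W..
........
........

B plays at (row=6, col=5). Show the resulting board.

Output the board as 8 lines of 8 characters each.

Answer: ........
........
..WB....
...WB...
...BWB..
.....B..
.....B..
........

Derivation:
Place B at (6,5); scan 8 dirs for brackets.
Dir NW: first cell '.' (not opp) -> no flip
Dir N: opp run (5,5) capped by B -> flip
Dir NE: first cell '.' (not opp) -> no flip
Dir W: first cell '.' (not opp) -> no flip
Dir E: first cell '.' (not opp) -> no flip
Dir SW: first cell '.' (not opp) -> no flip
Dir S: first cell '.' (not opp) -> no flip
Dir SE: first cell '.' (not opp) -> no flip
All flips: (5,5)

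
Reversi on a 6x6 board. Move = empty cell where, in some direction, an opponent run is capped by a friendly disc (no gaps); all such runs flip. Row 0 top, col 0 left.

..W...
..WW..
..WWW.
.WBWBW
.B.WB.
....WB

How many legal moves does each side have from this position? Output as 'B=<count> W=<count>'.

-- B to move --
(0,1): flips 2 -> legal
(0,3): no bracket -> illegal
(0,4): no bracket -> illegal
(1,1): flips 2 -> legal
(1,4): flips 2 -> legal
(1,5): no bracket -> illegal
(2,0): no bracket -> illegal
(2,1): flips 1 -> legal
(2,5): no bracket -> illegal
(3,0): flips 1 -> legal
(4,0): no bracket -> illegal
(4,2): flips 1 -> legal
(4,5): no bracket -> illegal
(5,2): flips 1 -> legal
(5,3): flips 1 -> legal
B mobility = 8
-- W to move --
(2,1): flips 1 -> legal
(2,5): flips 1 -> legal
(3,0): no bracket -> illegal
(4,0): no bracket -> illegal
(4,2): flips 1 -> legal
(4,5): flips 2 -> legal
(5,0): flips 2 -> legal
(5,1): flips 1 -> legal
(5,2): no bracket -> illegal
(5,3): flips 1 -> legal
W mobility = 7

Answer: B=8 W=7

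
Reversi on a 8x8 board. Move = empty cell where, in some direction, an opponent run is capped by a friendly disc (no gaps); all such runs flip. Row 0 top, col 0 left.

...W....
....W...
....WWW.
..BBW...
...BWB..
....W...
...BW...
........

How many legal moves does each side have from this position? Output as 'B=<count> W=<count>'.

-- B to move --
(0,2): no bracket -> illegal
(0,4): no bracket -> illegal
(0,5): no bracket -> illegal
(1,2): no bracket -> illegal
(1,3): no bracket -> illegal
(1,5): flips 1 -> legal
(1,6): flips 2 -> legal
(1,7): no bracket -> illegal
(2,3): flips 1 -> legal
(2,7): no bracket -> illegal
(3,5): flips 1 -> legal
(3,6): no bracket -> illegal
(3,7): no bracket -> illegal
(5,3): no bracket -> illegal
(5,5): flips 1 -> legal
(6,5): flips 2 -> legal
(7,3): no bracket -> illegal
(7,4): no bracket -> illegal
(7,5): no bracket -> illegal
B mobility = 6
-- W to move --
(2,1): flips 2 -> legal
(2,2): flips 1 -> legal
(2,3): no bracket -> illegal
(3,1): flips 2 -> legal
(3,5): no bracket -> illegal
(3,6): flips 1 -> legal
(4,1): no bracket -> illegal
(4,2): flips 2 -> legal
(4,6): flips 1 -> legal
(5,2): flips 1 -> legal
(5,3): no bracket -> illegal
(5,5): no bracket -> illegal
(5,6): flips 1 -> legal
(6,2): flips 1 -> legal
(7,2): flips 1 -> legal
(7,3): no bracket -> illegal
(7,4): no bracket -> illegal
W mobility = 10

Answer: B=6 W=10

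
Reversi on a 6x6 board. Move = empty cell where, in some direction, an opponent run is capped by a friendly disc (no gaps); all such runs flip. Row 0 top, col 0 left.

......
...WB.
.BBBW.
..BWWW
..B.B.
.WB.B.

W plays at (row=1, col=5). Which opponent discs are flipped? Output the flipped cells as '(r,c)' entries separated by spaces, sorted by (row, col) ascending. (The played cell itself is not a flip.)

Answer: (1,4)

Derivation:
Dir NW: first cell '.' (not opp) -> no flip
Dir N: first cell '.' (not opp) -> no flip
Dir NE: edge -> no flip
Dir W: opp run (1,4) capped by W -> flip
Dir E: edge -> no flip
Dir SW: first cell 'W' (not opp) -> no flip
Dir S: first cell '.' (not opp) -> no flip
Dir SE: edge -> no flip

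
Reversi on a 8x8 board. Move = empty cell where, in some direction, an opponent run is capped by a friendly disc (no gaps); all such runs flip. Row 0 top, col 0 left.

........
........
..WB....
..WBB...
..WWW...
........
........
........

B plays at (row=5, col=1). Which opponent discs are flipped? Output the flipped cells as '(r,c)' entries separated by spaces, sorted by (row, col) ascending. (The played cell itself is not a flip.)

Answer: (4,2)

Derivation:
Dir NW: first cell '.' (not opp) -> no flip
Dir N: first cell '.' (not opp) -> no flip
Dir NE: opp run (4,2) capped by B -> flip
Dir W: first cell '.' (not opp) -> no flip
Dir E: first cell '.' (not opp) -> no flip
Dir SW: first cell '.' (not opp) -> no flip
Dir S: first cell '.' (not opp) -> no flip
Dir SE: first cell '.' (not opp) -> no flip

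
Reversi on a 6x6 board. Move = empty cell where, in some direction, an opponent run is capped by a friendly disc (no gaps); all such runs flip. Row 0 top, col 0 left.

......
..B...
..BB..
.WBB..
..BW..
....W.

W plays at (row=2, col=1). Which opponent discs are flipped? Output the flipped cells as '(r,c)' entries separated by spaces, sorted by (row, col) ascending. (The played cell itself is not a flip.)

Dir NW: first cell '.' (not opp) -> no flip
Dir N: first cell '.' (not opp) -> no flip
Dir NE: opp run (1,2), next='.' -> no flip
Dir W: first cell '.' (not opp) -> no flip
Dir E: opp run (2,2) (2,3), next='.' -> no flip
Dir SW: first cell '.' (not opp) -> no flip
Dir S: first cell 'W' (not opp) -> no flip
Dir SE: opp run (3,2) capped by W -> flip

Answer: (3,2)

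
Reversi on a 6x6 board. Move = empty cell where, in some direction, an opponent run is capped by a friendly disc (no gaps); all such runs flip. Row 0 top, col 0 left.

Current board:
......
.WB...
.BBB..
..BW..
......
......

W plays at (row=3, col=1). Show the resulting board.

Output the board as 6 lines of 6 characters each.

Place W at (3,1); scan 8 dirs for brackets.
Dir NW: first cell '.' (not opp) -> no flip
Dir N: opp run (2,1) capped by W -> flip
Dir NE: opp run (2,2), next='.' -> no flip
Dir W: first cell '.' (not opp) -> no flip
Dir E: opp run (3,2) capped by W -> flip
Dir SW: first cell '.' (not opp) -> no flip
Dir S: first cell '.' (not opp) -> no flip
Dir SE: first cell '.' (not opp) -> no flip
All flips: (2,1) (3,2)

Answer: ......
.WB...
.WBB..
.WWW..
......
......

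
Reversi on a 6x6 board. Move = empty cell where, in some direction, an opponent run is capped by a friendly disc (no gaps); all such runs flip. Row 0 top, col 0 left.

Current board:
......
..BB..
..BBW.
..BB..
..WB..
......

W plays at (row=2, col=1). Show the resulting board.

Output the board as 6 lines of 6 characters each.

Answer: ......
..BB..
.WWWW.
..BB..
..WB..
......

Derivation:
Place W at (2,1); scan 8 dirs for brackets.
Dir NW: first cell '.' (not opp) -> no flip
Dir N: first cell '.' (not opp) -> no flip
Dir NE: opp run (1,2), next='.' -> no flip
Dir W: first cell '.' (not opp) -> no flip
Dir E: opp run (2,2) (2,3) capped by W -> flip
Dir SW: first cell '.' (not opp) -> no flip
Dir S: first cell '.' (not opp) -> no flip
Dir SE: opp run (3,2) (4,3), next='.' -> no flip
All flips: (2,2) (2,3)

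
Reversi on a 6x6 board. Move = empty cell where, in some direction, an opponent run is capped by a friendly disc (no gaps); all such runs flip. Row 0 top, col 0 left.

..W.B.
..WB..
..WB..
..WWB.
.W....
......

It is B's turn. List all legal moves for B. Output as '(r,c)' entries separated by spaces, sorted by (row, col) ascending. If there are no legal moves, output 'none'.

(0,1): flips 1 -> legal
(0,3): no bracket -> illegal
(1,1): flips 1 -> legal
(2,1): flips 1 -> legal
(2,4): no bracket -> illegal
(3,0): no bracket -> illegal
(3,1): flips 3 -> legal
(4,0): no bracket -> illegal
(4,2): no bracket -> illegal
(4,3): flips 1 -> legal
(4,4): no bracket -> illegal
(5,0): flips 2 -> legal
(5,1): no bracket -> illegal
(5,2): no bracket -> illegal

Answer: (0,1) (1,1) (2,1) (3,1) (4,3) (5,0)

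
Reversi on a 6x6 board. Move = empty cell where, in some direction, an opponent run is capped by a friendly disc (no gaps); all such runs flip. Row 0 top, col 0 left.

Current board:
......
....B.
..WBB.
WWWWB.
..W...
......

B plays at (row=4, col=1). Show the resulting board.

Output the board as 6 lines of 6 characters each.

Answer: ......
....B.
..WBB.
WWBWB.
.BW...
......

Derivation:
Place B at (4,1); scan 8 dirs for brackets.
Dir NW: opp run (3,0), next=edge -> no flip
Dir N: opp run (3,1), next='.' -> no flip
Dir NE: opp run (3,2) capped by B -> flip
Dir W: first cell '.' (not opp) -> no flip
Dir E: opp run (4,2), next='.' -> no flip
Dir SW: first cell '.' (not opp) -> no flip
Dir S: first cell '.' (not opp) -> no flip
Dir SE: first cell '.' (not opp) -> no flip
All flips: (3,2)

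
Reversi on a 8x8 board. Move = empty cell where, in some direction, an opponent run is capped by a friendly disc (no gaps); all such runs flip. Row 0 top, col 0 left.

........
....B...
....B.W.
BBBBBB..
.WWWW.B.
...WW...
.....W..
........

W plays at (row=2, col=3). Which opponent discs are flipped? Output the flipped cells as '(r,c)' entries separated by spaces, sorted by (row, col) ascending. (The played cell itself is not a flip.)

Dir NW: first cell '.' (not opp) -> no flip
Dir N: first cell '.' (not opp) -> no flip
Dir NE: opp run (1,4), next='.' -> no flip
Dir W: first cell '.' (not opp) -> no flip
Dir E: opp run (2,4), next='.' -> no flip
Dir SW: opp run (3,2) capped by W -> flip
Dir S: opp run (3,3) capped by W -> flip
Dir SE: opp run (3,4), next='.' -> no flip

Answer: (3,2) (3,3)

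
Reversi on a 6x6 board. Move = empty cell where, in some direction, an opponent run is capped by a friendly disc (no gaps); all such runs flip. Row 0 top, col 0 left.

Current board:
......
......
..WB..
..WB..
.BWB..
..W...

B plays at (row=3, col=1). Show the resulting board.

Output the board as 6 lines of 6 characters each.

Place B at (3,1); scan 8 dirs for brackets.
Dir NW: first cell '.' (not opp) -> no flip
Dir N: first cell '.' (not opp) -> no flip
Dir NE: opp run (2,2), next='.' -> no flip
Dir W: first cell '.' (not opp) -> no flip
Dir E: opp run (3,2) capped by B -> flip
Dir SW: first cell '.' (not opp) -> no flip
Dir S: first cell 'B' (not opp) -> no flip
Dir SE: opp run (4,2), next='.' -> no flip
All flips: (3,2)

Answer: ......
......
..WB..
.BBB..
.BWB..
..W...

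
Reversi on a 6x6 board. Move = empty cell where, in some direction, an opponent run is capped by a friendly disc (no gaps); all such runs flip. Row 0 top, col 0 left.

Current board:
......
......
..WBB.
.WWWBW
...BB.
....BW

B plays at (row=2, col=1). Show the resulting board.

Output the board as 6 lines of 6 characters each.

Place B at (2,1); scan 8 dirs for brackets.
Dir NW: first cell '.' (not opp) -> no flip
Dir N: first cell '.' (not opp) -> no flip
Dir NE: first cell '.' (not opp) -> no flip
Dir W: first cell '.' (not opp) -> no flip
Dir E: opp run (2,2) capped by B -> flip
Dir SW: first cell '.' (not opp) -> no flip
Dir S: opp run (3,1), next='.' -> no flip
Dir SE: opp run (3,2) capped by B -> flip
All flips: (2,2) (3,2)

Answer: ......
......
.BBBB.
.WBWBW
...BB.
....BW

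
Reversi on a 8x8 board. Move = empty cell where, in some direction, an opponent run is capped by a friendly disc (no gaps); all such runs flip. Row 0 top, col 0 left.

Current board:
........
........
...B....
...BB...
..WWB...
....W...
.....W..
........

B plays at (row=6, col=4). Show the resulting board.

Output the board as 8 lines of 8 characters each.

Answer: ........
........
...B....
...BB...
..WWB...
....B...
....BW..
........

Derivation:
Place B at (6,4); scan 8 dirs for brackets.
Dir NW: first cell '.' (not opp) -> no flip
Dir N: opp run (5,4) capped by B -> flip
Dir NE: first cell '.' (not opp) -> no flip
Dir W: first cell '.' (not opp) -> no flip
Dir E: opp run (6,5), next='.' -> no flip
Dir SW: first cell '.' (not opp) -> no flip
Dir S: first cell '.' (not opp) -> no flip
Dir SE: first cell '.' (not opp) -> no flip
All flips: (5,4)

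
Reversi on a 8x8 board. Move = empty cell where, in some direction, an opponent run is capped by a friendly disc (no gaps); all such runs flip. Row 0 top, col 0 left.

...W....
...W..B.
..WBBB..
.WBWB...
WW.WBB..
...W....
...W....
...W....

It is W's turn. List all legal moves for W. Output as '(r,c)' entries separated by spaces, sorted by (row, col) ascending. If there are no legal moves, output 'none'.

(0,5): no bracket -> illegal
(0,6): no bracket -> illegal
(0,7): flips 3 -> legal
(1,2): no bracket -> illegal
(1,4): flips 2 -> legal
(1,5): flips 1 -> legal
(1,7): no bracket -> illegal
(2,1): flips 1 -> legal
(2,6): flips 3 -> legal
(2,7): no bracket -> illegal
(3,5): flips 3 -> legal
(3,6): no bracket -> illegal
(4,2): flips 1 -> legal
(4,6): flips 2 -> legal
(5,4): no bracket -> illegal
(5,5): flips 1 -> legal
(5,6): no bracket -> illegal

Answer: (0,7) (1,4) (1,5) (2,1) (2,6) (3,5) (4,2) (4,6) (5,5)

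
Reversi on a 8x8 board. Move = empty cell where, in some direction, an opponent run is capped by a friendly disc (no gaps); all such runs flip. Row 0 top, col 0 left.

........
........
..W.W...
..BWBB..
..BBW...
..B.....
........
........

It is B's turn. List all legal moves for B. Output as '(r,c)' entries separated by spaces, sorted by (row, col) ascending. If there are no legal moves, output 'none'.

(1,1): no bracket -> illegal
(1,2): flips 1 -> legal
(1,3): flips 1 -> legal
(1,4): flips 1 -> legal
(1,5): flips 2 -> legal
(2,1): no bracket -> illegal
(2,3): flips 1 -> legal
(2,5): no bracket -> illegal
(3,1): no bracket -> illegal
(4,5): flips 1 -> legal
(5,3): flips 1 -> legal
(5,4): flips 1 -> legal
(5,5): no bracket -> illegal

Answer: (1,2) (1,3) (1,4) (1,5) (2,3) (4,5) (5,3) (5,4)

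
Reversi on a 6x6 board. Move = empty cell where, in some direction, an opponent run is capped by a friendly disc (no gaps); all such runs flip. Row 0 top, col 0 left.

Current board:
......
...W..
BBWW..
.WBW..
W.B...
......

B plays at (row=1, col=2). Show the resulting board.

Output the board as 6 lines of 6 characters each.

Answer: ......
..BW..
BBBW..
.WBW..
W.B...
......

Derivation:
Place B at (1,2); scan 8 dirs for brackets.
Dir NW: first cell '.' (not opp) -> no flip
Dir N: first cell '.' (not opp) -> no flip
Dir NE: first cell '.' (not opp) -> no flip
Dir W: first cell '.' (not opp) -> no flip
Dir E: opp run (1,3), next='.' -> no flip
Dir SW: first cell 'B' (not opp) -> no flip
Dir S: opp run (2,2) capped by B -> flip
Dir SE: opp run (2,3), next='.' -> no flip
All flips: (2,2)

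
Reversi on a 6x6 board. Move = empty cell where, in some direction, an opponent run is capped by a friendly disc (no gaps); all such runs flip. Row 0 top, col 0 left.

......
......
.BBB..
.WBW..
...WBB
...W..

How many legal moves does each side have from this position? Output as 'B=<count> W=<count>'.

-- B to move --
(2,0): no bracket -> illegal
(2,4): no bracket -> illegal
(3,0): flips 1 -> legal
(3,4): flips 1 -> legal
(4,0): flips 1 -> legal
(4,1): flips 1 -> legal
(4,2): flips 1 -> legal
(5,2): no bracket -> illegal
(5,4): flips 1 -> legal
B mobility = 6
-- W to move --
(1,0): flips 2 -> legal
(1,1): flips 2 -> legal
(1,2): no bracket -> illegal
(1,3): flips 2 -> legal
(1,4): no bracket -> illegal
(2,0): no bracket -> illegal
(2,4): no bracket -> illegal
(3,0): no bracket -> illegal
(3,4): no bracket -> illegal
(3,5): flips 1 -> legal
(4,1): no bracket -> illegal
(4,2): no bracket -> illegal
(5,4): no bracket -> illegal
(5,5): flips 1 -> legal
W mobility = 5

Answer: B=6 W=5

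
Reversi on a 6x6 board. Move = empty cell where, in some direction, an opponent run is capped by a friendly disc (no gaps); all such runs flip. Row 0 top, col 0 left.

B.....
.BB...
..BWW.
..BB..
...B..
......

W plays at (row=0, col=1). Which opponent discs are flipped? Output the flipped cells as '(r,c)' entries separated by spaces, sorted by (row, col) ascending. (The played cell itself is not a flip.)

Answer: (1,2)

Derivation:
Dir NW: edge -> no flip
Dir N: edge -> no flip
Dir NE: edge -> no flip
Dir W: opp run (0,0), next=edge -> no flip
Dir E: first cell '.' (not opp) -> no flip
Dir SW: first cell '.' (not opp) -> no flip
Dir S: opp run (1,1), next='.' -> no flip
Dir SE: opp run (1,2) capped by W -> flip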